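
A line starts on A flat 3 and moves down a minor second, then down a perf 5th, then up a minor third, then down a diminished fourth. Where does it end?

Down a minor second from Ab3: G3 (1 semitone down).
A perfect fifth down from G3 is C3.
C3 up a minor third → Eb3 (3 semitones).
Eb3 down a diminished fourth → B2 (4 semitones).

B 2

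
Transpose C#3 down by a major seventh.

D2

Counting seven letter names down from C lands on D.
A major seventh spans 11 semitones, so from C#3 the target pitch is D2.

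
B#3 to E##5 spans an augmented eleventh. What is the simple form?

Each octave removed subtracts seven from the number: 11 − 7 = 4.
So an augmented eleventh is an octave plus an augmented fourth. The quality is unchanged.

augmented 4th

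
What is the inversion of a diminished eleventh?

A5

First reduce the compound diminished eleventh to its simple form, a diminished fourth.
Inverted interval numbers add to nine, so a fourth pairs with a fifth (4 + 5 = 9).
And diminished becomes augmented under inversion, so we get an augmented fifth.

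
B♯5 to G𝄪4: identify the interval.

Descending from B#5 to G##4 is the same interval as ascending G##4 to B#5.
G to B spans three letter names (G-A-B), plus an octave: a tenth.
G##4 to B#5 is 15 semitones, a half step short of the major tenth (16), so this is minor.
(Equivalently, a compound minor third: a minor third plus an octave.)

m10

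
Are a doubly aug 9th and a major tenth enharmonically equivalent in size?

Both span 16 semitones: a doubly augmented ninth and a major tenth are the same chromatic distance.

Yes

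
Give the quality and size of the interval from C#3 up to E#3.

C to E spans three letter names (C-D-E), so the interval is some kind of third.
Counting semitones, C#3→E#3 is 4, which is the major third.

major 3rd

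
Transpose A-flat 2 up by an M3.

C 3

Counting three letter names up from A lands on C.
A major third spans 4 semitones, so from Ab2 the target pitch is C3.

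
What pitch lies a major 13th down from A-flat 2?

The thirteenth's letter: A down six letter names plus an octave → C.
A major thirteenth spans 21 semitones, so from Ab2 the target pitch is Cb1.

C-flat 1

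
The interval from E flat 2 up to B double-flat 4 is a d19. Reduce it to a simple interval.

Take out 2 octaves (14 from the number): 19 − 14 = 5.
So a diminished nineteenth is 2 octaves plus a diminished fifth. The quality is unchanged.

d5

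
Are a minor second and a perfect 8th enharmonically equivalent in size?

No

1 semitone (minor second) vs 12 semitones (perfect octave): not equal.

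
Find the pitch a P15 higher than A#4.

A#6

The letter stays A (same as the start), shifted two octaves up.
Moving 24 semitones up from A#4 (the size of a perfect fifteenth) reaches A#6.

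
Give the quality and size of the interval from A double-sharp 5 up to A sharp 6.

A to A is the same letter name, plus an octave: an octave.
The perfect octave is 12 semitones; here we have 11, one semitone narrower: diminished.

diminished octave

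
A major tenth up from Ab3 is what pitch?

The tenth's letter: A up three letter names plus an octave → C.
A major tenth is 16 semitones; 16 semitones up from Ab3 gives C5.

C5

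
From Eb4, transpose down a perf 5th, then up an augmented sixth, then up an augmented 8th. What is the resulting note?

Down a perfect fifth from Eb4: Ab3 (7 semitones down).
An augmented sixth up from Ab3 is F#4.
F#4 up an augmented octave → F##5 (13 semitones).

F##5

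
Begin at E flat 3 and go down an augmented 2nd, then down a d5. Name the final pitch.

G flat 2

An augmented second down from Eb3 is Dbb3.
Dbb3 down a diminished fifth → Gb2 (6 semitones).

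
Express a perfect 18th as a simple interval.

Take out 2 octaves (14 from the number): 18 − 14 = 4.
So a perfect eighteenth is 2 octaves plus a perfect fourth. The quality is unchanged.

P4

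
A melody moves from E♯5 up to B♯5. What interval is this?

perfect fifth

E to B spans five letter names (E-F-G-A-B): a fifth.
Counting semitones, E#5→B#5 is 7, which is the perfect fifth.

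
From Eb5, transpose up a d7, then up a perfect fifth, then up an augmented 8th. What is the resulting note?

Ab7

Eb5 up a diminished seventh → Dbb6 (9 semitones).
Dbb6 up a perfect fifth → Abb6 (7 semitones).
An augmented octave up from Abb6 is Ab7.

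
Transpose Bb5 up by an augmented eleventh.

E7

Four letters up from B (plus an octave) reaches E.
Moving 18 semitones up from Bb5 (the size of an augmented eleventh) reaches E7.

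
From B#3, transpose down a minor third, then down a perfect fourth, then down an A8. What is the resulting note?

Down a minor third from B#3: G##3 (3 semitones down).
A perfect fourth down from G##3 is D##3.
Down an augmented octave from D##3: D#2 (13 semitones down).

D#2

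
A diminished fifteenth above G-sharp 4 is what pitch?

For a fifteenth the letter name doesn't change: still G, two octaves up.
A diminished fifteenth spans 23 semitones, so from G#4 the target pitch is G6.

G 6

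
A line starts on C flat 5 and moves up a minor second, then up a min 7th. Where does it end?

C double-flat 6

A minor second up from Cb5 is Dbb5.
Dbb5 up a minor seventh → Cbb6 (10 semitones).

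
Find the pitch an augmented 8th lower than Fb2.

Fbb1

For an octave the letter name doesn't change: still F, an octave down.
Moving 13 semitones down from Fb2 (the size of an augmented octave) reaches Fbb1.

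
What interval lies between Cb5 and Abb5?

C to A spans six letter names (C-D-E-F-G-A): a sixth.
At 8 semitones, Cb5→Abb5 falls one short of a major sixth: minor.

minor 6th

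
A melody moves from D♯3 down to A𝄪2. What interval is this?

diminished fourth

Descending from D#3 to A##2 is the same interval as ascending A##2 to D#3.
A to D spans four letter names (A-B-C-D): a fourth.
A perfect fourth would be 5 semitones; A##2 to D#3 is 4, one semitone narrower, so the interval is diminished.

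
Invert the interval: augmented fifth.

diminished 4th

Inverted interval numbers add to nine, so a fifth pairs with a fourth (5 + 4 = 9).
And augmented becomes diminished under inversion, so we get a diminished fourth.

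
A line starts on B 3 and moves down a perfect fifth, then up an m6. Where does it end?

C 4

A perfect fifth down from B3 is E3.
E3 up a minor sixth → C4 (8 semitones).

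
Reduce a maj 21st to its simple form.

major seventh

Each octave removed subtracts seven from the number: 21 − 14 = 7.
Quality carries through unchanged, so the simple form is a major seventh.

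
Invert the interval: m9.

major seventh

First reduce the compound minor ninth to its simple form, a minor second.
Interval numbers invert to sum to nine: 2 + 7 = 9, so a second inverts to a seventh.
Quality inverts too: minor becomes major. That makes the inversion a major seventh.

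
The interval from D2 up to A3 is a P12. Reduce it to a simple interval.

Take out an octave (7 from the number): 12 − 7 = 5.
That makes a perfect twelfth a compound perfect fifth — an octave plus a perfect fifth.

perfect 5th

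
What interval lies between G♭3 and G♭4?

perfect octave

G to G is the same letter name, plus an octave — that makes it an octave of some quality.
Gb3 to Gb4 is 12 semitones, matching the perfect octave exactly, so the quality is perfect.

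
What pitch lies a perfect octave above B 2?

B 3

The letter stays B (same as the start), shifted an octave up.
A perfect octave is 12 semitones; 12 semitones up from B2 gives B3.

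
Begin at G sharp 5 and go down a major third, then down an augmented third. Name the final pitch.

G#5 down a major third → E5 (4 semitones).
E5 down an augmented third → Cb5 (5 semitones).

C flat 5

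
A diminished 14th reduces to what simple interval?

diminished seventh

Take out an octave (7 from the number): 14 − 7 = 7.
That makes a diminished fourteenth a compound diminished seventh — an octave plus a diminished seventh.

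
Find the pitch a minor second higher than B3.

C4

Counting two letter names up from B lands on C.
A minor second spans 1 semitone, so from B3 the target pitch is C4.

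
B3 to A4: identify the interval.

minor 7th

B to A spans seven letter names (B-C-D-E-F-G-A): a seventh.
B3 to A4 is 10 semitones, a half step short of the major seventh (11), so this is minor.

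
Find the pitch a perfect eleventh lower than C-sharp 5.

G-sharp 3

Four letters down from C (plus an octave) reaches G.
A perfect eleventh is 17 semitones; 17 semitones down from C#5 gives G#3.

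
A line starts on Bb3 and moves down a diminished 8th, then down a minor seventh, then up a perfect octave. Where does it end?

Bb3 down a diminished octave → B2 (11 semitones).
Down a minor seventh from B2: C#2 (10 semitones down).
Up a perfect octave from C#2: C#3 (12 semitones up).

C#3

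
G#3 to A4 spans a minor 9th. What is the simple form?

Each octave removed subtracts seven from the number: 9 − 7 = 2.
Quality carries through unchanged, so the simple form is a minor second.

minor 2nd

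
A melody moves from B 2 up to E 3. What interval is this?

B to E spans four letter names (B-C-D-E): a fourth.
Counting semitones, B2→E3 is 5, which is the perfect fourth.

perfect fourth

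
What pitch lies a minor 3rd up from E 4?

G 4

The third takes the letter from E up to G.
A minor third is 3 semitones; 3 semitones up from E4 gives G4.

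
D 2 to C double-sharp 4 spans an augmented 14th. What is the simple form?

Subtracting seven from the interval number removes an octave: 14 − 7 = 7.
That makes an augmented fourteenth a compound augmented seventh — an octave plus an augmented seventh.

augmented 7th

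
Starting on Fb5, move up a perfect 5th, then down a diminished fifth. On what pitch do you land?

F5

Fb5 up a perfect fifth → Cb6 (7 semitones).
Cb6 down a diminished fifth → F5 (6 semitones).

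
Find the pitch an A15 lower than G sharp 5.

For a fifteenth the letter name doesn't change: still G, two octaves down.
An augmented fifteenth is 25 semitones; 25 semitones down from G#5 gives G3.

G 3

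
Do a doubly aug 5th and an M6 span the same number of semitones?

Yes

A doubly augmented fifth spans 9 semitones, and a major sixth also spans 9 semitones — they're enharmonic.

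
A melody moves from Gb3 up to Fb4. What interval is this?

G to F spans seven letter names (G-A-B-C-D-E-F), so the interval is some kind of seventh.
At 10 semitones, Gb3→Fb4 falls one short of a major seventh: minor.

minor seventh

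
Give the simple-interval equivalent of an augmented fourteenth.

Take out an octave (7 from the number): 14 − 7 = 7.
Quality carries through unchanged, so the simple form is an augmented seventh.

augmented 7th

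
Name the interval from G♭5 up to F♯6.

A7

G to F spans seven letter names (G-A-B-C-D-E-F) — that makes it a seventh of some quality.
Gb5 to F#6 spans 12 semitones — one semitone wider than the major seventh (11) — giving an augmented seventh.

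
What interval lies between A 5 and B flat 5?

minor 2nd

A to B spans two letter names (A-B) — that makes it a second of some quality.
At 1 semitone, A5→Bb5 falls one short of a major second: minor.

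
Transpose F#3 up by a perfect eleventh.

Four letters up from F (plus an octave) reaches B.
A perfect eleventh is 17 semitones; 17 semitones up from F#3 gives B4.

B4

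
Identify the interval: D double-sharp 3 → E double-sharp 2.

minor seventh

Descending from D##3 to E##2 is the same interval as ascending E##2 to D##3.
E to D spans seven letter names (E-F-G-A-B-C-D): a seventh.
At 10 semitones, E##2→D##3 falls one short of a major seventh: minor.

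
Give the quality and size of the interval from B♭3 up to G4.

B to G spans six letter names (B-C-D-E-F-G): a sixth.
Bb3 to G4 is 9 semitones, matching the major sixth exactly, so the quality is major.

major sixth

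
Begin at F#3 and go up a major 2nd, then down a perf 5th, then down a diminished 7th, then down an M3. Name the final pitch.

Up a major second from F#3: G#3 (2 semitones up).
A perfect fifth down from G#3 is C#3.
C#3 down a diminished seventh → D##2 (9 semitones).
Down a major third from D##2: B#1 (4 semitones down).

B#1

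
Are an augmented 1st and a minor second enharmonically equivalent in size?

An augmented unison = 1 semitone = a minor second; enharmonically equal.

Yes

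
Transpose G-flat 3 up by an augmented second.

A 3

Two letter names up from G: A.
An augmented second spans 3 semitones, so from Gb3 the target pitch is A3.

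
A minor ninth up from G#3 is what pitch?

Counting two letter names plus an octave up from G lands on A.
A minor ninth is 13 semitones; 13 semitones up from G#3 gives A4.

A4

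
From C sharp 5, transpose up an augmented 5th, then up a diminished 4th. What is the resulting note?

C#5 up an augmented fifth → G##5 (8 semitones).
G##5 up a diminished fourth → C#6 (4 semitones).

C sharp 6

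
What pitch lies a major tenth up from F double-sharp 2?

A double-sharp 3

The tenth's letter: F up three letter names plus an octave → A.
A major tenth spans 16 semitones, so from F##2 the target pitch is A##3.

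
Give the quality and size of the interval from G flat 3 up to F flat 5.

minor fourteenth

G to F spans seven letter names (G-A-B-C-D-E-F), plus an octave — that makes it a fourteenth of some quality.
A major fourteenth would be 23 semitones, but Gb3 to Fb5 is 22 — one semitone narrower, making it a minor fourteenth.
(Equivalently, a compound minor seventh: a minor seventh plus an octave.)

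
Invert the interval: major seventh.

minor second

The rule of nine gives the new number: 9 − 7 = 2, so a seventh becomes a second.
The quality also flips — major becomes minor — giving a minor second.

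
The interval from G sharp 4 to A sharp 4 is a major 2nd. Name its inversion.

minor 7th

Inverted interval numbers add to nine, so a second pairs with a seventh (2 + 7 = 9).
And major becomes minor under inversion, so we get a minor seventh.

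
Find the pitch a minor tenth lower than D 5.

B 3

The tenth's letter: D down three letter names plus an octave → B.
A minor tenth is 15 semitones; 15 semitones down from D5 gives B3.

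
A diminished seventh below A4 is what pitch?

The seventh takes the letter from A down to B.
Moving 9 semitones down from A4 (the size of a diminished seventh) reaches B#3.

B#3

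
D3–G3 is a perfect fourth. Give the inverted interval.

The rule of nine gives the new number: 9 − 4 = 5, so a fourth becomes a fifth.
Quality inverts too: perfect stays perfect. That makes the inversion a perfect fifth.

perfect 5th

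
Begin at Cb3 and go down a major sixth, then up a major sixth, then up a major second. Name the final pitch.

Down a major sixth from Cb3: Ebb2 (9 semitones down).
A major sixth up from Ebb2 is Cb3.
A major second up from Cb3 is Db3.

Db3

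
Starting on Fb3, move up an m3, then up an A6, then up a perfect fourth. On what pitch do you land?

A minor third up from Fb3 is Abb3.
An augmented sixth up from Abb3 is F4.
F4 up a perfect fourth → Bb4 (5 semitones).

Bb4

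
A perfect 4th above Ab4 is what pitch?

The fourth takes the letter from A up to D.
A perfect fourth is 5 semitones; 5 semitones up from Ab4 gives Db5.

Db5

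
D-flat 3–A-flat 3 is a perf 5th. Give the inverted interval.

perfect fourth

Interval numbers invert to sum to nine: 5 + 4 = 9, so a fifth inverts to a fourth.
Quality inverts too: perfect stays perfect. That makes the inversion a perfect fourth.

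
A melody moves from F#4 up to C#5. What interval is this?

perfect fifth

F to C spans five letter names (F-G-A-B-C) — that makes it a fifth of some quality.
Counting semitones, F#4→C#5 is 7, which is the perfect fifth.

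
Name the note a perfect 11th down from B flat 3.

F 2

Counting four letter names plus an octave down from B lands on F.
A perfect eleventh is 17 semitones; 17 semitones down from Bb3 gives F2.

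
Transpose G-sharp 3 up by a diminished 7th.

F 4

Counting seven letter names up from G lands on F.
Moving 9 semitones up from G#3 (the size of a diminished seventh) reaches F4.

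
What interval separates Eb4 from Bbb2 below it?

A11

Descending from Eb4 to Bbb2 is the same interval as ascending Bbb2 to Eb4.
B to E spans four letter names (B-C-D-E), plus an octave, so the interval is some kind of eleventh.
A perfect eleventh would be 17 semitones; Bbb2 to Eb4 is 18, one semitone wider, so the interval is augmented.
(Equivalently, a compound augmented fourth: an augmented fourth plus an octave.)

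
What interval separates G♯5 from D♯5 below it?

perfect fourth

Descending from G#5 to D#5 is the same interval as ascending D#5 to G#5.
D to G spans four letter names (D-E-F-G) — that makes it a fourth of some quality.
Counting semitones, D#5→G#5 is 5, which is the perfect fourth.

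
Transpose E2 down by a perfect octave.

E1

The letter stays E (same as the start), shifted an octave down.
Moving 12 semitones down from E2 (the size of a perfect octave) reaches E1.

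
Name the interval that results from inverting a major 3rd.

The rule of nine gives the new number: 9 − 3 = 6, so a third becomes a sixth.
Quality inverts too: major becomes minor. That makes the inversion a minor sixth.

m6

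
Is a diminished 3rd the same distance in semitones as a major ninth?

No

A diminished third is 2 semitones but a major ninth is 14 semitones — different sizes.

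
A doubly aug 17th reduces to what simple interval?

Take out 2 octaves (14 from the number): 17 − 14 = 3.
That makes a doubly augmented seventeenth a compound doubly augmented third — 2 octaves plus a doubly augmented third.

doubly augmented third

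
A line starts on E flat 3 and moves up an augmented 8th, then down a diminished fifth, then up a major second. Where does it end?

B sharp 3

Eb3 up an augmented octave → E4 (13 semitones).
E4 down a diminished fifth → A#3 (6 semitones).
Up a major second from A#3: B#3 (2 semitones up).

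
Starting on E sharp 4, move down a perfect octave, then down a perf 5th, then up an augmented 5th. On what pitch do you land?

E double-sharp 3

Down a perfect octave from E#4: E#3 (12 semitones down).
E#3 down a perfect fifth → A#2 (7 semitones).
An augmented fifth up from A#2 is E##3.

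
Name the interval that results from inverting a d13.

A3

First reduce the compound diminished thirteenth to its simple form, a diminished sixth.
Interval numbers invert to sum to nine: 6 + 3 = 9, so a sixth inverts to a third.
The quality also flips — diminished becomes augmented — giving an augmented third.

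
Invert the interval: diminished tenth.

First reduce the compound diminished tenth to its simple form, a diminished third.
The rule of nine gives the new number: 9 − 3 = 6, so a third becomes a sixth.
Quality inverts too: diminished becomes augmented. That makes the inversion an augmented sixth.

augmented 6th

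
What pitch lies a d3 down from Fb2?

Counting three letter names down from F lands on D.
Moving 2 semitones down from Fb2 (the size of a diminished third) reaches D2.

D2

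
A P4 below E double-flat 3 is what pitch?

B double-flat 2

The fourth takes the letter from E down to B.
A perfect fourth is 5 semitones; 5 semitones down from Ebb3 gives Bbb2.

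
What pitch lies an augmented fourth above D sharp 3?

Counting four letter names up from D lands on G.
An augmented fourth is 6 semitones; 6 semitones up from D#3 gives G##3.

G double-sharp 3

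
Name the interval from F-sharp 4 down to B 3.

Descending from F#4 to B3 is the same interval as ascending B3 to F#4.
B to F spans five letter names (B-C-D-E-F), so the interval is some kind of fifth.
B3 to F#4 is 7 semitones, matching the perfect fifth exactly, so the quality is perfect.

perfect fifth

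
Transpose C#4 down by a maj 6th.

Six letter names down from C: E.
A major sixth is 9 semitones; 9 semitones down from C#4 gives E3.

E3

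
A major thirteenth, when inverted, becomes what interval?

m3

First reduce the compound major thirteenth to its simple form, a major sixth.
Inverted interval numbers add to nine, so a sixth pairs with a third (6 + 3 = 9).
And major becomes minor under inversion, so we get a minor third.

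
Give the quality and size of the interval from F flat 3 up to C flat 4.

F to C spans five letter names (F-G-A-B-C): a fifth.
The perfect fifth spans 7 semitones, and Fb3 to Cb4 is exactly 7 semitones — so this is a perfect fifth.

perfect 5th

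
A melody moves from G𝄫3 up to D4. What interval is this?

doubly augmented fifth

G to D spans five letter names (G-A-B-C-D) — that makes it a fifth of some quality.
The perfect fifth is 7 semitones; here we have 9, two semitones wider: doubly augmented.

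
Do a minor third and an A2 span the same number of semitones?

Yes

Both span 3 semitones: a minor third and an augmented second are the same chromatic distance.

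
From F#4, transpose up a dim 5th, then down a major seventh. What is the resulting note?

Up a diminished fifth from F#4: C5 (6 semitones up).
A major seventh down from C5 is Db4.

Db4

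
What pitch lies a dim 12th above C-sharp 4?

Counting five letter names plus an octave up from C lands on G.
Moving 18 semitones up from C#4 (the size of a diminished twelfth) reaches G5.

G 5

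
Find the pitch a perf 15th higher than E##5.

E##7

A fifteenth keeps the letter name E, two octaves up from E.
A perfect fifteenth spans 24 semitones, so from E##5 the target pitch is E##7.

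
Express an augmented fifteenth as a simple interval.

Each octave removed subtracts seven from the number: 15 − 7 = 8.
So an augmented fifteenth is an octave plus an augmented octave. The quality is unchanged.

A8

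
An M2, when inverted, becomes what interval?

Inverted interval numbers add to nine, so a second pairs with a seventh (2 + 7 = 9).
Quality inverts too: major becomes minor. That makes the inversion a minor seventh.

minor 7th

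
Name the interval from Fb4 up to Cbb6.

diminished twelfth

F to C spans five letter names (F-G-A-B-C), plus an octave: a twelfth.
Fb4 to Cbb6 spans 18 semitones — one semitone narrower than the perfect twelfth (19) — giving a diminished twelfth.
(Equivalently, a compound diminished fifth: a diminished fifth plus an octave.)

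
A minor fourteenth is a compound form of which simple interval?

minor 7th

Each octave removed subtracts seven from the number: 14 − 7 = 7.
Quality carries through unchanged, so the simple form is a minor seventh.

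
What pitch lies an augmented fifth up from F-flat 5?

Five letter names up from F: C.
Moving 8 semitones up from Fb5 (the size of an augmented fifth) reaches C6.

C 6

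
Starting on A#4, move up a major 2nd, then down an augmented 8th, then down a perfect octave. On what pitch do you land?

A#4 up a major second → B#4 (2 semitones).
Down an augmented octave from B#4: B3 (13 semitones down).
A perfect octave down from B3 is B2.

B2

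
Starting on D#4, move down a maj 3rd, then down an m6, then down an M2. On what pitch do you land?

C#3

A major third down from D#4 is B3.
B3 down a minor sixth → D#3 (8 semitones).
A major second down from D#3 is C#3.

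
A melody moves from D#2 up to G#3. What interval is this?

D to G spans four letter names (D-E-F-G), plus an octave, so the interval is some kind of eleventh.
D#2 to G#3 is 17 semitones, matching the perfect eleventh exactly, so the quality is perfect.
(Equivalently, a compound perfect fourth: a perfect fourth plus an octave.)

perfect 11th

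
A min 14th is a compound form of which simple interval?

minor 7th

Each octave removed subtracts seven from the number: 14 − 7 = 7.
Quality carries through unchanged, so the simple form is a minor seventh.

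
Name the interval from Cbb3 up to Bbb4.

C to B spans seven letter names (C-D-E-F-G-A-B), plus an octave — that makes it a fourteenth of some quality.
Counting semitones, Cbb3→Bbb4 is 23, which is the major fourteenth.
(Equivalently, a compound major seventh: a major seventh plus an octave.)

M14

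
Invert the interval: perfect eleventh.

First reduce the compound perfect eleventh to its simple form, a perfect fourth.
Inverted interval numbers add to nine, so a fourth pairs with a fifth (4 + 5 = 9).
The quality also flips — perfect stays perfect — giving a perfect fifth.

P5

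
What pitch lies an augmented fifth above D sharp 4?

A double-sharp 4

The fifth takes the letter from D up to A.
Moving 8 semitones up from D#4 (the size of an augmented fifth) reaches A##4.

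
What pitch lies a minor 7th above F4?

Eb5

The seventh takes the letter from F up to E.
A minor seventh spans 10 semitones, so from F4 the target pitch is Eb5.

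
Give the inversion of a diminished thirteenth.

augmented third

First reduce the compound diminished thirteenth to its simple form, a diminished sixth.
The rule of nine gives the new number: 9 − 6 = 3, so a sixth becomes a third.
And diminished becomes augmented under inversion, so we get an augmented third.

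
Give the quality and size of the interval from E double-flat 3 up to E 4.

doubly augmented octave

E to E is the same letter name, plus an octave — that makes it an octave of some quality.
A perfect octave would be 12 semitones; Ebb3 to E4 is 14, two semitones wider, so the interval is doubly augmented.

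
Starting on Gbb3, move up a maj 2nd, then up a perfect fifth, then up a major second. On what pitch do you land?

Fb4

Up a major second from Gbb3: Abb3 (2 semitones up).
A perfect fifth up from Abb3 is Ebb4.
Ebb4 up a major second → Fb4 (2 semitones).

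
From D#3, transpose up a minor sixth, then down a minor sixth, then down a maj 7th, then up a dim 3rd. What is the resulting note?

Gb2

Up a minor sixth from D#3: B3 (8 semitones up).
Down a minor sixth from B3: D#3 (8 semitones down).
Down a major seventh from D#3: E2 (11 semitones down).
A diminished third up from E2 is Gb2.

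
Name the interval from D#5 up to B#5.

major sixth

D to B spans six letter names (D-E-F-G-A-B), so the interval is some kind of sixth.
The major sixth spans 9 semitones, and D#5 to B#5 is exactly 9 semitones — so this is a major sixth.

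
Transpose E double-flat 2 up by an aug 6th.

Counting six letter names up from E lands on C.
An augmented sixth is 10 semitones; 10 semitones up from Ebb2 gives C3.

C 3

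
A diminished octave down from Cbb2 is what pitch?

An octave keeps the letter name C, an octave down from C.
A diminished octave is 11 semitones; 11 semitones down from Cbb2 gives Cb1.

Cb1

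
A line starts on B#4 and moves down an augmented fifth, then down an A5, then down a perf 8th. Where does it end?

B#4 down an augmented fifth → E4 (8 semitones).
An augmented fifth down from E4 is Ab3.
Ab3 down a perfect octave → Ab2 (12 semitones).

Ab2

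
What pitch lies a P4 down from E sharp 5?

B sharp 4

Counting four letter names down from E lands on B.
A perfect fourth is 5 semitones; 5 semitones down from E#5 gives B#4.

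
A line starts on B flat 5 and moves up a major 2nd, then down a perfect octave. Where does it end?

C 5

Up a major second from Bb5: C6 (2 semitones up).
Down a perfect octave from C6: C5 (12 semitones down).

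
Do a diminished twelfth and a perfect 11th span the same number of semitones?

No

A diminished twelfth spans 18 semitones; a perfect eleventh spans 17 semitones. They differ by 1.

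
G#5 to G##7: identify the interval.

G to G is the same letter name, plus 2 octaves: a fifteenth.
A perfect fifteenth would be 24 semitones; G#5 to G##7 is 25, one semitone wider, so the interval is augmented.
(Equivalently, a compound augmented octave: an augmented octave plus an octave.)

A15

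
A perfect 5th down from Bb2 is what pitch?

Five letter names down from B: E.
Moving 7 semitones down from Bb2 (the size of a perfect fifth) reaches Eb2.

Eb2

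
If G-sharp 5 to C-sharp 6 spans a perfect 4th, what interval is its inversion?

Inverted interval numbers add to nine, so a fourth pairs with a fifth (4 + 5 = 9).
Quality inverts too: perfect stays perfect. That makes the inversion a perfect fifth.

perfect 5th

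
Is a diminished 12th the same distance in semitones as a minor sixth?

A diminished twelfth is 18 semitones but a minor sixth is 8 semitones — different sizes.

No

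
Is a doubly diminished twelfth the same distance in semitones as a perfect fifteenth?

17 semitones (doubly diminished twelfth) vs 24 semitones (perfect fifteenth): not equal.

No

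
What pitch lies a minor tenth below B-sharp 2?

G-double-sharp 1

The tenth's letter: B down three letter names plus an octave → G.
A minor tenth spans 15 semitones, so from B#2 the target pitch is G##1.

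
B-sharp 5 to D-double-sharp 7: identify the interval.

B to D spans three letter names (B-C-D), plus an octave: a tenth.
Counting semitones, B#5→D##7 is 16, which is the major tenth.
(Equivalently, a compound major third: a major third plus an octave.)

major 10th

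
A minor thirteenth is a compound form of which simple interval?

Take out an octave (7 from the number): 13 − 7 = 6.
That makes a minor thirteenth a compound minor sixth — an octave plus a minor sixth.

minor sixth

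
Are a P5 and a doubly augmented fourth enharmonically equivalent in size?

A perfect fifth = 7 semitones = a doubly augmented fourth; enharmonically equal.

Yes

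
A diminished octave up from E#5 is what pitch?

E6

An octave keeps the letter name E, an octave up from E.
Moving 11 semitones up from E#5 (the size of a diminished octave) reaches E6.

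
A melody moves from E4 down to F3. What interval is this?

Descending from E4 to F3 is the same interval as ascending F3 to E4.
F to E spans seven letter names (F-G-A-B-C-D-E): a seventh.
The major seventh spans 11 semitones, and F3 to E4 is exactly 11 semitones — so this is a major seventh.

major 7th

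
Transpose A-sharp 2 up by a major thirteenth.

The thirteenth's letter: A up six letter names plus an octave → F.
A major thirteenth spans 21 semitones, so from A#2 the target pitch is F##4.

F-double-sharp 4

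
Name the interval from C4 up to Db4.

minor 2nd

C to D spans two letter names (C-D) — that makes it a second of some quality.
C4 to Db4 is 1 semitone, a half step short of the major second (2), so this is minor.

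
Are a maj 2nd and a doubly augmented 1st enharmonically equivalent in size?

Yes

A major second = 2 semitones = a doubly augmented unison; enharmonically equal.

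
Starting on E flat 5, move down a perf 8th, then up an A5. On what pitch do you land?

A perfect octave down from Eb5 is Eb4.
Up an augmented fifth from Eb4: B4 (8 semitones up).

B 4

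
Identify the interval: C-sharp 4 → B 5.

minor fourteenth

C to B spans seven letter names (C-D-E-F-G-A-B), plus an octave, so the interval is some kind of fourteenth.
C#4 to B5 is 22 semitones, a half step short of the major fourteenth (23), so this is minor.
(Equivalently, a compound minor seventh: a minor seventh plus an octave.)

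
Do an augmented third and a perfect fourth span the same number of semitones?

An augmented third spans 5 semitones, and a perfect fourth also spans 5 semitones — they're enharmonic.

Yes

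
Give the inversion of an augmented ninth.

diminished seventh

First reduce the compound augmented ninth to its simple form, an augmented second.
The rule of nine gives the new number: 9 − 2 = 7, so a second becomes a seventh.
Quality inverts too: augmented becomes diminished. That makes the inversion a diminished seventh.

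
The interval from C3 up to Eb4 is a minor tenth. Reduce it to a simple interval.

Each octave removed subtracts seven from the number: 10 − 7 = 3.
That makes a minor tenth a compound minor third — an octave plus a minor third.

m3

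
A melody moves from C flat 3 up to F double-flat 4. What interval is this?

C to F spans four letter names (C-D-E-F), plus an octave: an eleventh.
The perfect eleventh is 17 semitones; here we have 16, one semitone narrower: diminished.
(Equivalently, a compound diminished fourth: a diminished fourth plus an octave.)

d11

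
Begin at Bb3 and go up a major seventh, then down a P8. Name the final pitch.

A3

A major seventh up from Bb3 is A4.
Down a perfect octave from A4: A3 (12 semitones down).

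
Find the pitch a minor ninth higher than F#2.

The ninth's letter: F up two letter names plus an octave → G.
A minor ninth is 13 semitones; 13 semitones up from F#2 gives G3.

G3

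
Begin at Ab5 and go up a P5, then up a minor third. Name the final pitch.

Gb6

Up a perfect fifth from Ab5: Eb6 (7 semitones up).
Up a minor third from Eb6: Gb6 (3 semitones up).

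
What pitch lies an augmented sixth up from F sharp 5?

Six letter names up from F: D.
An augmented sixth is 10 semitones; 10 semitones up from F#5 gives D##6.

D double-sharp 6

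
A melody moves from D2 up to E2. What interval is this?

D to E spans two letter names (D-E) — that makes it a second of some quality.
D2 to E2 is 2 semitones, matching the major second exactly, so the quality is major.

major second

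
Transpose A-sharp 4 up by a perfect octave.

A-sharp 5

The letter stays A (same as the start), shifted an octave up.
A perfect octave is 12 semitones; 12 semitones up from A#4 gives A#5.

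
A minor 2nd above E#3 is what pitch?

F#3

Counting two letter names up from E lands on F.
A minor second is 1 semitone; 1 semitone up from E#3 gives F#3.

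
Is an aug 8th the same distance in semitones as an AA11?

No

13 semitones (augmented octave) vs 19 semitones (doubly augmented eleventh): not equal.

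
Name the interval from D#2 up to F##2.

D to F spans three letter names (D-E-F) — that makes it a third of some quality.
The major third spans 4 semitones, and D#2 to F##2 is exactly 4 semitones — so this is a major third.

M3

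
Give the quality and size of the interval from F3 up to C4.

F to C spans five letter names (F-G-A-B-C) — that makes it a fifth of some quality.
F3 to C4 is 7 semitones, matching the perfect fifth exactly, so the quality is perfect.

perfect fifth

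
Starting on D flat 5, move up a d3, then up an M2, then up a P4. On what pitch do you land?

Db5 up a diminished third → Fbb5 (2 semitones).
Fbb5 up a major second → Gbb5 (2 semitones).
A perfect fourth up from Gbb5 is Cbb6.

C double-flat 6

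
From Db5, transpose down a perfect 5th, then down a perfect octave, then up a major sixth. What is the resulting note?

Eb4

Down a perfect fifth from Db5: Gb4 (7 semitones down).
A perfect octave down from Gb4 is Gb3.
A major sixth up from Gb3 is Eb4.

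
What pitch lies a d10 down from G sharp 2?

Three letters down from G (plus an octave) reaches E.
A diminished tenth spans 14 semitones, so from G#2 the target pitch is E##1.

E double-sharp 1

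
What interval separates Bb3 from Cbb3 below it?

augmented seventh

Descending from Bb3 to Cbb3 is the same interval as ascending Cbb3 to Bb3.
C to B spans seven letter names (C-D-E-F-G-A-B): a seventh.
The major seventh is 11 semitones; here we have 12, one semitone wider: augmented.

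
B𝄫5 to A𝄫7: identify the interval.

minor fourteenth

B to A spans seven letter names (B-C-D-E-F-G-A), plus an octave: a fourteenth.
Bbb5 to Abb7 is 22 semitones, a half step short of the major fourteenth (23), so this is minor.
(Equivalently, a compound minor seventh: a minor seventh plus an octave.)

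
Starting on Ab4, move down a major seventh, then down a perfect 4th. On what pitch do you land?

Fb3

A major seventh down from Ab4 is Bbb3.
Bbb3 down a perfect fourth → Fb3 (5 semitones).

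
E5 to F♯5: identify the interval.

M2

E to F spans two letter names (E-F), so the interval is some kind of second.
E5 to F#5 is 2 semitones, matching the major second exactly, so the quality is major.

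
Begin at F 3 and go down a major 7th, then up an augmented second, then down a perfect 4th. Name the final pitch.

E 2

A major seventh down from F3 is Gb2.
Up an augmented second from Gb2: A2 (3 semitones up).
Down a perfect fourth from A2: E2 (5 semitones down).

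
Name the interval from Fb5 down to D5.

diminished third

Descending from Fb5 to D5 is the same interval as ascending D5 to Fb5.
D to F spans three letter names (D-E-F) — that makes it a third of some quality.
A major third would be 4 semitones; D5 to Fb5 is 2, two semitones narrower, so the interval is diminished.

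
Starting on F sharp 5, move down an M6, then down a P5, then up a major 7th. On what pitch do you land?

C sharp 5

F#5 down a major sixth → A4 (9 semitones).
A perfect fifth down from A4 is D4.
Up a major seventh from D4: C#5 (11 semitones up).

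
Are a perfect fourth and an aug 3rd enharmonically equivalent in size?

A perfect fourth = 5 semitones = an augmented third; enharmonically equal.

Yes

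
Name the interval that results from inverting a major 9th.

First reduce the compound major ninth to its simple form, a major second.
The rule of nine gives the new number: 9 − 2 = 7, so a second becomes a seventh.
Quality inverts too: major becomes minor. That makes the inversion a minor seventh.

minor 7th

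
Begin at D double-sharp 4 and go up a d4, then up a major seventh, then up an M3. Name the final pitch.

A double-sharp 5

D##4 up a diminished fourth → G#4 (4 semitones).
G#4 up a major seventh → F##5 (11 semitones).
Up a major third from F##5: A##5 (4 semitones up).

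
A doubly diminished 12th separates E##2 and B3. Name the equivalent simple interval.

doubly diminished 5th

Subtracting seven from the interval number removes an octave: 12 − 7 = 5.
So a doubly diminished twelfth is an octave plus a doubly diminished fifth. The quality is unchanged.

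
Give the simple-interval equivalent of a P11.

perfect fourth

Take out an octave (7 from the number): 11 − 7 = 4.
That makes a perfect eleventh a compound perfect fourth — an octave plus a perfect fourth.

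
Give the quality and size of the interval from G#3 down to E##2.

diminished 10th

Descending from G#3 to E##2 is the same interval as ascending E##2 to G#3.
E to G spans three letter names (E-F-G), plus an octave — that makes it a tenth of some quality.
The major tenth is 16 semitones; here we have 14, two semitones narrower: diminished.
(Equivalently, a compound diminished third: a diminished third plus an octave.)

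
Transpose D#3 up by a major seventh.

Seven letter names up from D: C.
A major seventh spans 11 semitones, so from D#3 the target pitch is C##4.

C##4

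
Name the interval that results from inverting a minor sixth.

Inverted interval numbers add to nine, so a sixth pairs with a third (6 + 3 = 9).
And minor becomes major under inversion, so we get a major third.

major third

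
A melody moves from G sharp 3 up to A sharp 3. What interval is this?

major 2nd

G to A spans two letter names (G-A): a second.
Counting semitones, G#3→A#3 is 2, which is the major second.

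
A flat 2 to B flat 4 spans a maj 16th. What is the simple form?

Take out 2 octaves (14 from the number): 16 − 14 = 2.
So a major sixteenth is 2 octaves plus a major second. The quality is unchanged.

M2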